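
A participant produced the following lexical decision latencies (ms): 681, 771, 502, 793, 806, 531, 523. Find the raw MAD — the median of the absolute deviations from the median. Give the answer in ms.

125 ms

Sorted: 502, 523, 531, 681, 771, 793, 806 → median = 681
|x − 681|: 0, 90, 179, 112, 125, 150, 158
Sorted deviations: 0, 90, 112, 125, 150, 158, 179 → MAD = 125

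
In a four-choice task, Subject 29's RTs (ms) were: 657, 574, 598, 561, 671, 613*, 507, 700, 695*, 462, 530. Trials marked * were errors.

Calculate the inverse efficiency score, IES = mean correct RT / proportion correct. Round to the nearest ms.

714 ms

Correct trials (n=9): 657, 574, 598, 561, 671, 507, 700, 462, 530
Mean correct RT = 5260/9 = 584.4444 ms
Proportion correct = 9/11
IES = 584.4444 / (9/11) = 714.321 ms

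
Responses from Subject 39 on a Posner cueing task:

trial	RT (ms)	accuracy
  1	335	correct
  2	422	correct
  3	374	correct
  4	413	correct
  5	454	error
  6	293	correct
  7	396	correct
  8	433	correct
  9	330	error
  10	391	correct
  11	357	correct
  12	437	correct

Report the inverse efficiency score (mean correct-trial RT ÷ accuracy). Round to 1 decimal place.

462.1 ms

Correct trials (n=10): 335, 422, 374, 413, 293, 396, 433, 391, 357, 437
Mean correct RT = 3851/10 = 385.1000 ms
Proportion correct = 10/12
IES = 385.1000 / (10/12) = 462.120 ms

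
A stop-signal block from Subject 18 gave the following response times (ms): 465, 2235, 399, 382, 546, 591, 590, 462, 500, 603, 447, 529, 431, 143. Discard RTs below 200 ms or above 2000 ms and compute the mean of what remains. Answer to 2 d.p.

495.42 ms

Excluded: 143, 2235
Retained (n=12): Σ = 5945
Mean = 5945/12 = 495.4167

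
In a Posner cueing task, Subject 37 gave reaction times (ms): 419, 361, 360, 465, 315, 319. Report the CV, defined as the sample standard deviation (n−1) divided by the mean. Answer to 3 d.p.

n = 6, Σ = 2239, M = 373.1667
Σ(x−M)² = 17172.833; s = √(17172.833/5) = 58.6052
CV = 58.6052 / 373.1667 = 0.15705

0.157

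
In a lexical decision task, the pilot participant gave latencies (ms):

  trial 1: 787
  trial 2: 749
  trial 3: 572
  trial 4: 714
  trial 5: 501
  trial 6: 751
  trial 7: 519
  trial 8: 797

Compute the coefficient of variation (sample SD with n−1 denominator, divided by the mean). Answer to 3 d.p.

n = 8, Σ = 5390, M = 673.7500
Σ(x−M)² = 105409.500; s = √(105409.500/7) = 122.7131
CV = 122.7131 / 673.7500 = 0.18213

0.182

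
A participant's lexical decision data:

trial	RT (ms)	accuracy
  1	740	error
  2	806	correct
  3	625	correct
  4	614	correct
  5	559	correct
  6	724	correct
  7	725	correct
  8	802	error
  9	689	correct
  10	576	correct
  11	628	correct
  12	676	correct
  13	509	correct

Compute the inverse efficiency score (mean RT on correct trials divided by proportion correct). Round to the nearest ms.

Correct trials (n=11): 806, 625, 614, 559, 724, 725, 689, 576, 628, 676, 509
Mean correct RT = 7131/11 = 648.2727 ms
Proportion correct = 11/13
IES = 648.2727 / (11/13) = 766.140 ms

766 ms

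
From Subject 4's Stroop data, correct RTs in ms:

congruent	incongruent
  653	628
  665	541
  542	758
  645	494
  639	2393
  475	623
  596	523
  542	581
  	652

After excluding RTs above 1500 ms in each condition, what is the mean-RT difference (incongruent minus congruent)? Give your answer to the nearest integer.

5 ms

incongruent: exclude 2393
M(congruent) = 4757/8 = 594.625
M(incongruent) = 4800/8 = 600.000
Difference = 600.000 − 594.625 = 5.375 ms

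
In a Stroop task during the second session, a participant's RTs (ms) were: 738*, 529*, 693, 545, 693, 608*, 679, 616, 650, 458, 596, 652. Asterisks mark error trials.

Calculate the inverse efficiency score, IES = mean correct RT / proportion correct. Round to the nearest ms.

Correct trials (n=9): 693, 545, 693, 679, 616, 650, 458, 596, 652
Mean correct RT = 5582/9 = 620.2222 ms
Proportion correct = 9/12
IES = 620.2222 / (9/12) = 826.963 ms

827 ms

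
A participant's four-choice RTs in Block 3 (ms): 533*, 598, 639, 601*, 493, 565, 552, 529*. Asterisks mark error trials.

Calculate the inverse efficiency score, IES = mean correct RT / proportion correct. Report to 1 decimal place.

Correct trials (n=5): 598, 639, 493, 565, 552
Mean correct RT = 2847/5 = 569.4000 ms
Proportion correct = 5/8
IES = 569.4000 / (5/8) = 911.040 ms

911.0 ms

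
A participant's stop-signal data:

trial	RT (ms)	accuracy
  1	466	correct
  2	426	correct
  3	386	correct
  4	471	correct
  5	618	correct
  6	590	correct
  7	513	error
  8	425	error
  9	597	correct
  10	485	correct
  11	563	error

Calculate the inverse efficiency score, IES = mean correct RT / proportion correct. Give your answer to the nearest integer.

694 ms

Correct trials (n=8): 466, 426, 386, 471, 618, 590, 597, 485
Mean correct RT = 4039/8 = 504.8750 ms
Proportion correct = 8/11
IES = 504.8750 / (8/11) = 694.203 ms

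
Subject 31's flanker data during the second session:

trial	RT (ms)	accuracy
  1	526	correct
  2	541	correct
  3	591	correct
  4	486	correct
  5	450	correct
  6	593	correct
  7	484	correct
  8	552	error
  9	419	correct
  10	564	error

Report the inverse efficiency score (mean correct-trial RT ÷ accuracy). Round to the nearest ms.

639 ms

Correct trials (n=8): 526, 541, 591, 486, 450, 593, 484, 419
Mean correct RT = 4090/8 = 511.2500 ms
Proportion correct = 8/10
IES = 511.2500 / (8/10) = 639.062 ms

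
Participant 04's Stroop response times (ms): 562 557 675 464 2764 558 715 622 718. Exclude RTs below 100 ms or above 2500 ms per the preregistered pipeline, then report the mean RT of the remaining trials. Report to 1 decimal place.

Excluded: 2764
Retained (n=8): Σ = 4871
Mean = 4871/8 = 608.8750

608.9 ms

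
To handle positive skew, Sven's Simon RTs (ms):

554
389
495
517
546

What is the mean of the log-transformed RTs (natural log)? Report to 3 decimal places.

ln(RT): 6.3172, 5.9636, 6.2046, 6.2480, 6.3026
Σ ln(RT) = 31.0360
Mean = 31.0360/5 = 6.20719

6.207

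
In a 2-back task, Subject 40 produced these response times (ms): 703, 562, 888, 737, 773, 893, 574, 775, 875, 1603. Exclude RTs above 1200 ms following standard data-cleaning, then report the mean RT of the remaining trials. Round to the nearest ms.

753 ms

Excluded: 1603
Retained (n=9): Σ = 6780
Mean = 6780/9 = 753.3333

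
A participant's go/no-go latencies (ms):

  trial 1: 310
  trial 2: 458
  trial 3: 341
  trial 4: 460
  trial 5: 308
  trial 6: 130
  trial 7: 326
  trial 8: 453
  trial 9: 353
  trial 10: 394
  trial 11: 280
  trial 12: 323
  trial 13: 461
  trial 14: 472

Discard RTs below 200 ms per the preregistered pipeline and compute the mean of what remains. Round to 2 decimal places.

379.92 ms

Excluded: 130
Retained (n=13): Σ = 4939
Mean = 4939/13 = 379.9231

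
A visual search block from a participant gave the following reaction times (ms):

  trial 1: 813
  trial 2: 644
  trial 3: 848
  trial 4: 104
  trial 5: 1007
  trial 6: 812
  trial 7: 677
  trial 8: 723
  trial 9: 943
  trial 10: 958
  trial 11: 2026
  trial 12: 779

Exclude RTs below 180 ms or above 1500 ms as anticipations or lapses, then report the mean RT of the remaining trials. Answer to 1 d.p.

Excluded: 104, 2026
Retained (n=10): Σ = 8204
Mean = 8204/10 = 820.4000

820.4 ms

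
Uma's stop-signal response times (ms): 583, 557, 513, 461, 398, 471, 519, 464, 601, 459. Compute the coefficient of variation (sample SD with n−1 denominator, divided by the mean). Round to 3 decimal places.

n = 10, Σ = 5026, M = 502.6000
Σ(x−M)² = 36544.400; s = √(36544.400/9) = 63.7220
CV = 63.7220 / 502.6000 = 0.12678

0.127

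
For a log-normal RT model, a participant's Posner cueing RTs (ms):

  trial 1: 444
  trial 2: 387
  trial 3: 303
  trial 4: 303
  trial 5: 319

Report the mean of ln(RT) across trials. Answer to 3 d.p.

5.849

ln(RT): 6.0958, 5.9584, 5.7137, 5.7137, 5.7652
Σ ln(RT) = 29.2469
Mean = 29.2469/5 = 5.84938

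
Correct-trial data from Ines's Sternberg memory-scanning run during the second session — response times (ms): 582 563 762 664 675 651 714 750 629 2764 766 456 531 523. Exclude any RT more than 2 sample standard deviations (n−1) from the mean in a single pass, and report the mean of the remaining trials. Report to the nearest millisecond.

n = 14, ΣRT = 11030, M = 787.857
Σ(x−M)² = 4324409.71; s = √(4324409.71/13) = 576.755
Cutoffs: 787.857 ± 2·576.755 → [-365.7, 1941.4]
Outside: 2764 → excluded.
Retained (n=13): Σ = 8266, mean = 8266/13 = 635.846

636 ms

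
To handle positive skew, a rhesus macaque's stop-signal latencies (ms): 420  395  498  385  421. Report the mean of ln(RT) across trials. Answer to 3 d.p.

ln(RT): 6.0403, 5.9789, 6.2106, 5.9532, 6.0426
Σ ln(RT) = 30.2256
Mean = 30.2256/5 = 6.04512

6.045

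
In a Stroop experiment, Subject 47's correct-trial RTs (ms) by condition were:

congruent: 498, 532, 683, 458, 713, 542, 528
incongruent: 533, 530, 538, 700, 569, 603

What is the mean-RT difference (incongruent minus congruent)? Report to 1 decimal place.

M(congruent) = 3954/7 = 564.857
M(incongruent) = 3473/6 = 578.833
Difference = 578.833 − 564.857 = 13.976 ms

14.0 ms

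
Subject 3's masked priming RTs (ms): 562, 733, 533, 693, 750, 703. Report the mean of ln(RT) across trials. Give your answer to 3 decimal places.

ln(RT): 6.3315, 6.5971, 6.2785, 6.5410, 6.6201, 6.5554
Σ ln(RT) = 38.9236
Mean = 38.9236/6 = 6.48727

6.487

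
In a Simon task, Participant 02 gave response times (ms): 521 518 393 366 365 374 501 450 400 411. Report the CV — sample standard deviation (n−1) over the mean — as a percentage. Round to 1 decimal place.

n = 10, Σ = 4299, M = 429.9000
Σ(x−M)² = 35552.900; s = √(35552.900/9) = 62.8516
CV = 62.8516 / 429.9000 = 0.14620 = 14.620%

14.6%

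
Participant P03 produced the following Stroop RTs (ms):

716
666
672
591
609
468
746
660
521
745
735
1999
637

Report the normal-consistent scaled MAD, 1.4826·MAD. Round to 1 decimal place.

Sorted: 468, 521, 591, 609, 637, 660, 666, 672, 716, 735, 745, 746, 1999 → median = 666
|x − 666| sorted: 0, 6, 6, 29, 50, 57, 69, 75, 79, 80, 145, 198, 1333 → MAD = 69
Robust SD ≈ 1.4826 × 69 = 102.299

102.3 ms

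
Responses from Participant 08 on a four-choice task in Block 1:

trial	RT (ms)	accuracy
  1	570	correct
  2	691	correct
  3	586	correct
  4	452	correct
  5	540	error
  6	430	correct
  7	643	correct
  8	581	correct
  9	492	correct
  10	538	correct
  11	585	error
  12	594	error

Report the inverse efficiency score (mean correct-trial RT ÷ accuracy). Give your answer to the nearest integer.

738 ms

Correct trials (n=9): 570, 691, 586, 452, 430, 643, 581, 492, 538
Mean correct RT = 4983/9 = 553.6667 ms
Proportion correct = 9/12
IES = 553.6667 / (9/12) = 738.222 ms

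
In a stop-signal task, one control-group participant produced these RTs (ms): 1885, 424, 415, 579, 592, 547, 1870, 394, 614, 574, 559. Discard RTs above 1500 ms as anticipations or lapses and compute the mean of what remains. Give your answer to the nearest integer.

522 ms

Excluded: 1870, 1885
Retained (n=9): Σ = 4698
Mean = 4698/9 = 522.0000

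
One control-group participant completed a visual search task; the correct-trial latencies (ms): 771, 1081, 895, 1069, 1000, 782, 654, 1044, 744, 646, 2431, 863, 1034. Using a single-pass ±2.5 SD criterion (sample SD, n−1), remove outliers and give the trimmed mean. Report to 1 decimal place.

n = 13, ΣRT = 13014, M = 1001.077
Σ(x−M)² = 2502486.92; s = √(2502486.92/12) = 456.662
Cutoffs: 1001.077 ± 2.5·456.662 → [-140.6, 2142.7]
Outside: 2431 → excluded.
Retained (n=12): Σ = 10583, mean = 10583/12 = 881.917

881.9 ms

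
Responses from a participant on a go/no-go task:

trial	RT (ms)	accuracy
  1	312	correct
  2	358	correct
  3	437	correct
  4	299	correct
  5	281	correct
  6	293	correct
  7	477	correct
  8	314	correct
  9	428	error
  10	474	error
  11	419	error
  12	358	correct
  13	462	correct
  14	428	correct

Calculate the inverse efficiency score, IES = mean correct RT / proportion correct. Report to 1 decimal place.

465.0 ms

Correct trials (n=11): 312, 358, 437, 299, 281, 293, 477, 314, 358, 462, 428
Mean correct RT = 4019/11 = 365.3636 ms
Proportion correct = 11/14
IES = 365.3636 / (11/14) = 465.008 ms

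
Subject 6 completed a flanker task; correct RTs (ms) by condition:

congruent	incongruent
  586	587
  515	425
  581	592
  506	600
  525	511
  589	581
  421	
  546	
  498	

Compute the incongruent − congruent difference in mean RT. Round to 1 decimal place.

19.7 ms

M(congruent) = 4767/9 = 529.667
M(incongruent) = 3296/6 = 549.333
Difference = 549.333 − 529.667 = 19.667 ms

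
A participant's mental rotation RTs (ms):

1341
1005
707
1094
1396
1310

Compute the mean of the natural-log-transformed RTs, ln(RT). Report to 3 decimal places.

ln(RT): 7.2012, 6.9127, 6.5610, 6.9976, 7.2414, 7.1778
Σ ln(RT) = 42.0917
Mean = 42.0917/6 = 7.01528

7.015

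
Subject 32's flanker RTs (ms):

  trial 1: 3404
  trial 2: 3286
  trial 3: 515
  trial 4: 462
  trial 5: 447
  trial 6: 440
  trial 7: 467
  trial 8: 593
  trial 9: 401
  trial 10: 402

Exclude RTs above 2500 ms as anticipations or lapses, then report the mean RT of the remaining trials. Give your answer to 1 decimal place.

465.9 ms

Excluded: 3286, 3404
Retained (n=8): Σ = 3727
Mean = 3727/8 = 465.8750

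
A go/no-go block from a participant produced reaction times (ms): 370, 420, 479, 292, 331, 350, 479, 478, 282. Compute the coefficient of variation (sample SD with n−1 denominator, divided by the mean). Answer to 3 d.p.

n = 9, Σ = 3481, M = 386.7778
Σ(x−M)² = 51141.556; s = √(51141.556/8) = 79.9543
CV = 79.9543 / 386.7778 = 0.20672

0.207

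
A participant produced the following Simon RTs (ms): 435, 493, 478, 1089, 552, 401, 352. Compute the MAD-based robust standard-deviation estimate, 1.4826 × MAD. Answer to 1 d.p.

Sorted: 352, 401, 435, 478, 493, 552, 1089 → median = 478
|x − 478| sorted: 0, 15, 43, 74, 77, 126, 611 → MAD = 74
Robust SD ≈ 1.4826 × 74 = 109.712

109.7 ms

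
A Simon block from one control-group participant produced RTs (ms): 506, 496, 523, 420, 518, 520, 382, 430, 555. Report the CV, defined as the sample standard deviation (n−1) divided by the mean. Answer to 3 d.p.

n = 9, Σ = 4350, M = 483.3333
Σ(x−M)² = 27054.000; s = √(27054.000/8) = 58.1528
CV = 58.1528 / 483.3333 = 0.12032

0.120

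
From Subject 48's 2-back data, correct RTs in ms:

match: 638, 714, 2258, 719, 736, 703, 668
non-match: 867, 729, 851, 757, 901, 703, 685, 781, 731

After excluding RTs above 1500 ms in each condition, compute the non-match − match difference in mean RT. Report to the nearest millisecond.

82 ms

match: exclude 2258
M(match) = 4178/6 = 696.333
M(non-match) = 7005/9 = 778.333
Difference = 778.333 − 696.333 = 82.000 ms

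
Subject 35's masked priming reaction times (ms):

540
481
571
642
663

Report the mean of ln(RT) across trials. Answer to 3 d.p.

6.355

ln(RT): 6.2916, 6.1759, 6.3474, 6.4646, 6.4968
Σ ln(RT) = 31.7762
Mean = 31.7762/5 = 6.35524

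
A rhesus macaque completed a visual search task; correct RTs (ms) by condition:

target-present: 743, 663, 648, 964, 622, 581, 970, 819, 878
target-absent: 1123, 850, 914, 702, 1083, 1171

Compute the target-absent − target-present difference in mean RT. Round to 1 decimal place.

M(target-present) = 6888/9 = 765.333
M(target-absent) = 5843/6 = 973.833
Difference = 973.833 − 765.333 = 208.500 ms

208.5 ms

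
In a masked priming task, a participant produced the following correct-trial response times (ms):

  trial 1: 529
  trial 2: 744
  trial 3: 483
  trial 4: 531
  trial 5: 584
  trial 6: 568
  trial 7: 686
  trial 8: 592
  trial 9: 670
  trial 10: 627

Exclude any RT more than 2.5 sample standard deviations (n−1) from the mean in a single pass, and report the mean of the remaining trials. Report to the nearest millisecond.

n = 10, ΣRT = 6014, M = 601.400
Σ(x−M)² = 58576.40; s = √(58576.40/9) = 80.675
Cutoffs: 601.400 ± 2.5·80.675 → [399.7, 803.1]
No RTs fall outside the cutoffs; all 10 retained. Mean = 6014/10 = 601.400

601 ms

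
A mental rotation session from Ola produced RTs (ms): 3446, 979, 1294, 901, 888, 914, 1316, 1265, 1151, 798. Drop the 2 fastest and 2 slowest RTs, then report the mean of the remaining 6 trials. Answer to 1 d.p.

Sorted: 798, 888, 901, 914, 979, 1151, 1265, 1294, 1316, 3446
Drop lowest 2 (798, 888) and highest 2 (1316, 3446)
Remaining (n=6): Σ = 6504, mean = 6504/6 = 1084.000

1084.0 ms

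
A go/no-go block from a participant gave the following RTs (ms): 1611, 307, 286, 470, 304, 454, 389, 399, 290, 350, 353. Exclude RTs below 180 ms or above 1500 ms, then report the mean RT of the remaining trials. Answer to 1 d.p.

360.2 ms

Excluded: 1611
Retained (n=10): Σ = 3602
Mean = 3602/10 = 360.2000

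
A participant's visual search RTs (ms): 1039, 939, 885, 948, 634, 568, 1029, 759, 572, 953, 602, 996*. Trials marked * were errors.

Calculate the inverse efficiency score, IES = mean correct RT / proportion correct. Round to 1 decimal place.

Correct trials (n=11): 1039, 939, 885, 948, 634, 568, 1029, 759, 572, 953, 602
Mean correct RT = 8928/11 = 811.6364 ms
Proportion correct = 11/12
IES = 811.6364 / (11/12) = 885.421 ms

885.4 ms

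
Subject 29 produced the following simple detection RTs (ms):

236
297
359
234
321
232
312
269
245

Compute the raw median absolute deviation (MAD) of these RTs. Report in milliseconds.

Sorted: 232, 234, 236, 245, 269, 297, 312, 321, 359 → median = 269
|x − 269|: 33, 28, 90, 35, 52, 37, 43, 0, 24
Sorted deviations: 0, 24, 28, 33, 35, 37, 43, 52, 90 → MAD = 35

35 ms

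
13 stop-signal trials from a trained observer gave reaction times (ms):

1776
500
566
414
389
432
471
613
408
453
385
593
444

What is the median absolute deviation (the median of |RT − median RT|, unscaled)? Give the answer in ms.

47 ms

Sorted: 385, 389, 408, 414, 432, 444, 453, 471, 500, 566, 593, 613, 1776 → median = 453
|x − 453|: 1323, 47, 113, 39, 64, 21, 18, 160, 45, 0, 68, 140, 9
Sorted deviations: 0, 9, 18, 21, 39, 45, 47, 64, 68, 113, 140, 160, 1323 → MAD = 47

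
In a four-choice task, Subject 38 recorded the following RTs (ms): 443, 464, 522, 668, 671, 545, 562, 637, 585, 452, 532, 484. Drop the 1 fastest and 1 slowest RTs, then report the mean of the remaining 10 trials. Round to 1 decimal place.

Sorted: 443, 452, 464, 484, 522, 532, 545, 562, 585, 637, 668, 671
Drop lowest 1 (443) and highest 1 (671)
Remaining (n=10): Σ = 5451, mean = 5451/10 = 545.100

545.1 ms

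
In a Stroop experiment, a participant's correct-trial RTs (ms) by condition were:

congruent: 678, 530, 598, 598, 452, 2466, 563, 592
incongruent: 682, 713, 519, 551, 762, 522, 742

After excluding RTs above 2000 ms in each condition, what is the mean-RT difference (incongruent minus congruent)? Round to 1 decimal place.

congruent: exclude 2466
M(congruent) = 4011/7 = 573.000
M(incongruent) = 4491/7 = 641.571
Difference = 641.571 − 573.000 = 68.571 ms

68.6 ms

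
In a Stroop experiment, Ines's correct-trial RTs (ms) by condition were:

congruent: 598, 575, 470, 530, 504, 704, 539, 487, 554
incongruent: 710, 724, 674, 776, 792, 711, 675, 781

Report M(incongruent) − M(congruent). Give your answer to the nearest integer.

M(congruent) = 4961/9 = 551.222
M(incongruent) = 5843/8 = 730.375
Difference = 730.375 − 551.222 = 179.153 ms

179 ms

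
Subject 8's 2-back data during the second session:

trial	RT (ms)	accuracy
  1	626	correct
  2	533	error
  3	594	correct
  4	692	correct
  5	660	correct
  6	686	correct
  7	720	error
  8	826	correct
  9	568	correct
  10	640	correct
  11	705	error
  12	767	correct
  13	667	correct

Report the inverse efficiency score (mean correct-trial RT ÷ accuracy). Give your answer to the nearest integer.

Correct trials (n=10): 626, 594, 692, 660, 686, 826, 568, 640, 767, 667
Mean correct RT = 6726/10 = 672.6000 ms
Proportion correct = 10/13
IES = 672.6000 / (10/13) = 874.380 ms

874 ms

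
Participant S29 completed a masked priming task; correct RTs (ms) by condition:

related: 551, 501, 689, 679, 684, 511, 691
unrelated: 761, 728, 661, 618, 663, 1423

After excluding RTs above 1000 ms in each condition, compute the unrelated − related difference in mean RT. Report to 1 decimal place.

71.1 ms

unrelated: exclude 1423
M(related) = 4306/7 = 615.143
M(unrelated) = 3431/5 = 686.200
Difference = 686.200 − 615.143 = 71.057 ms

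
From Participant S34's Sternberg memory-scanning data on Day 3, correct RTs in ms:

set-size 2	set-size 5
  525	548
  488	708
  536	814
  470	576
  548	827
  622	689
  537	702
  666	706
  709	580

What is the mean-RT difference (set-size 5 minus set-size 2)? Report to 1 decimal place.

116.6 ms

M(set-size 2) = 5101/9 = 566.778
M(set-size 5) = 6150/9 = 683.333
Difference = 683.333 − 566.778 = 116.556 ms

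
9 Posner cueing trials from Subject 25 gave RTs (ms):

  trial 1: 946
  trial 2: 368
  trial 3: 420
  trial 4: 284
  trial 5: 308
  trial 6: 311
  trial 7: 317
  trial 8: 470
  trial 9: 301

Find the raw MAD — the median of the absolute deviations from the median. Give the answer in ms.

33 ms

Sorted: 284, 301, 308, 311, 317, 368, 420, 470, 946 → median = 317
|x − 317|: 629, 51, 103, 33, 9, 6, 0, 153, 16
Sorted deviations: 0, 6, 9, 16, 33, 51, 103, 153, 629 → MAD = 33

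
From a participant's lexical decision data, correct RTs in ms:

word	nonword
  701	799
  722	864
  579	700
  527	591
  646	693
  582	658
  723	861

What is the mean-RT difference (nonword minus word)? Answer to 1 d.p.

98.0 ms

M(word) = 4480/7 = 640.000
M(nonword) = 5166/7 = 738.000
Difference = 738.000 − 640.000 = 98.000 ms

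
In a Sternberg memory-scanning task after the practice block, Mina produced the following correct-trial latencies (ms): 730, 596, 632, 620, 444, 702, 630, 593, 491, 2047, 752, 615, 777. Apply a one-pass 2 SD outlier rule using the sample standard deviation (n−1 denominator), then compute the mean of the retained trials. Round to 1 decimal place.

631.8 ms

n = 13, ΣRT = 9629, M = 740.692
Σ(x−M)² = 1957050.77; s = √(1957050.77/12) = 403.841
Cutoffs: 740.692 ± 2·403.841 → [-67.0, 1548.4]
Outside: 2047 → excluded.
Retained (n=12): Σ = 7582, mean = 7582/12 = 631.833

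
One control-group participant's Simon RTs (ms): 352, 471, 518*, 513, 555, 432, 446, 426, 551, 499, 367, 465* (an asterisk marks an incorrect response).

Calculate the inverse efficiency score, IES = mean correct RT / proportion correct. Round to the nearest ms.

553 ms

Correct trials (n=10): 352, 471, 513, 555, 432, 446, 426, 551, 499, 367
Mean correct RT = 4612/10 = 461.2000 ms
Proportion correct = 10/12
IES = 461.2000 / (10/12) = 553.440 ms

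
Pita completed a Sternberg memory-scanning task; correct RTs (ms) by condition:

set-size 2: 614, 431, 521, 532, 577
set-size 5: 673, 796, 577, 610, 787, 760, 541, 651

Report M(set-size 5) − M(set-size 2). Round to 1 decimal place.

M(set-size 2) = 2675/5 = 535.000
M(set-size 5) = 5395/8 = 674.375
Difference = 674.375 − 535.000 = 139.375 ms

139.4 ms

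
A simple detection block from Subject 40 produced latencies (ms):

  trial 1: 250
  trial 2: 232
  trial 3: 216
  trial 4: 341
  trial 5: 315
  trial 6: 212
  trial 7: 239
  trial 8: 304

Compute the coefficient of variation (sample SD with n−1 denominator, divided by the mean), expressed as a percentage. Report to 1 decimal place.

18.7%

n = 8, Σ = 2109, M = 263.6250
Σ(x−M)² = 16981.875; s = √(16981.875/7) = 49.2543
CV = 49.2543 / 263.6250 = 0.18683 = 18.683%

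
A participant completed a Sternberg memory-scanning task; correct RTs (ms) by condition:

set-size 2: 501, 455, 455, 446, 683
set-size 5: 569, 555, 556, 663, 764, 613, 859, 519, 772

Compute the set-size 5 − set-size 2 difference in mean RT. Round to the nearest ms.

M(set-size 2) = 2540/5 = 508.000
M(set-size 5) = 5870/9 = 652.222
Difference = 652.222 − 508.000 = 144.222 ms

144 ms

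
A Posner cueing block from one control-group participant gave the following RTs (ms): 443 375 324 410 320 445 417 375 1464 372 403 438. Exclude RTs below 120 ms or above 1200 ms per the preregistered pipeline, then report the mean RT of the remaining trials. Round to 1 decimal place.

392.9 ms

Excluded: 1464
Retained (n=11): Σ = 4322
Mean = 4322/11 = 392.9091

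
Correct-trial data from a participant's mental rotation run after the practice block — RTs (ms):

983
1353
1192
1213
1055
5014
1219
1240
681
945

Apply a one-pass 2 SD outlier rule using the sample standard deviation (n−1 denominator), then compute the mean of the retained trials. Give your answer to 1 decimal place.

n = 10, ΣRT = 14895, M = 1489.500
Σ(x−M)² = 14136596.50; s = √(14136596.50/9) = 1253.289
Cutoffs: 1489.500 ± 2·1253.289 → [-1017.1, 3996.1]
Outside: 5014 → excluded.
Retained (n=9): Σ = 9881, mean = 9881/9 = 1097.889

1097.9 ms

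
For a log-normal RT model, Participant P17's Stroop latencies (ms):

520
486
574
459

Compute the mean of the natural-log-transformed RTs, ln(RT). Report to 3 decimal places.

ln(RT): 6.2538, 6.1862, 6.3526, 6.1291
Σ ln(RT) = 24.9217
Mean = 24.9217/4 = 6.23043

6.230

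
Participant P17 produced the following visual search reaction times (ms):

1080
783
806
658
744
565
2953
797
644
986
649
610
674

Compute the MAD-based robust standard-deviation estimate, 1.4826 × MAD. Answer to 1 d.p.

140.8 ms

Sorted: 565, 610, 644, 649, 658, 674, 744, 783, 797, 806, 986, 1080, 2953 → median = 744
|x − 744| sorted: 0, 39, 53, 62, 70, 86, 95, 100, 134, 179, 242, 336, 2209 → MAD = 95
Robust SD ≈ 1.4826 × 95 = 140.847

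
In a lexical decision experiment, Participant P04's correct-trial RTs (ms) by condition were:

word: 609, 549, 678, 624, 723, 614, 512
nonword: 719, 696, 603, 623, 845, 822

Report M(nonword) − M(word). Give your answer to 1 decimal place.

M(word) = 4309/7 = 615.571
M(nonword) = 4308/6 = 718.000
Difference = 718.000 − 615.571 = 102.429 ms

102.4 ms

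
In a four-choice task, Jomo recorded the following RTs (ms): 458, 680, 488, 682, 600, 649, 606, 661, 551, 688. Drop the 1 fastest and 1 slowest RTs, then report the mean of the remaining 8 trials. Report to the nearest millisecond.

Sorted: 458, 488, 551, 600, 606, 649, 661, 680, 682, 688
Drop lowest 1 (458) and highest 1 (688)
Remaining (n=8): Σ = 4917, mean = 4917/8 = 614.625

615 ms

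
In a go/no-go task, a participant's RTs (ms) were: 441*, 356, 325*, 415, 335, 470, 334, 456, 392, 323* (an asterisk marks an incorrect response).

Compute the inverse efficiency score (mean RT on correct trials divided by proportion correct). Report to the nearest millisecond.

Correct trials (n=7): 356, 415, 335, 470, 334, 456, 392
Mean correct RT = 2758/7 = 394.0000 ms
Proportion correct = 7/10
IES = 394.0000 / (7/10) = 562.857 ms

563 ms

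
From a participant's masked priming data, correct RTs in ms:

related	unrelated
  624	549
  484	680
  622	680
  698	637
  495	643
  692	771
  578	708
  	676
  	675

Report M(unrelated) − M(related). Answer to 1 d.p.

M(related) = 4193/7 = 599.000
M(unrelated) = 6019/9 = 668.778
Difference = 668.778 − 599.000 = 69.778 ms

69.8 ms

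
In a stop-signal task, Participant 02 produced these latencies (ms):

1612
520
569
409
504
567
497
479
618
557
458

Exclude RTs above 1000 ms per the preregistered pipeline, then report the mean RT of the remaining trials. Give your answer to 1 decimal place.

517.8 ms

Excluded: 1612
Retained (n=10): Σ = 5178
Mean = 5178/10 = 517.8000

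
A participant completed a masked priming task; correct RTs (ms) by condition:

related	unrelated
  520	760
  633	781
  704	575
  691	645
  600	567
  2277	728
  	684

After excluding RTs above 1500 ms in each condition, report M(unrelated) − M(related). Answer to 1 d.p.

related: exclude 2277
M(related) = 3148/5 = 629.600
M(unrelated) = 4740/7 = 677.143
Difference = 677.143 − 629.600 = 47.543 ms

47.5 ms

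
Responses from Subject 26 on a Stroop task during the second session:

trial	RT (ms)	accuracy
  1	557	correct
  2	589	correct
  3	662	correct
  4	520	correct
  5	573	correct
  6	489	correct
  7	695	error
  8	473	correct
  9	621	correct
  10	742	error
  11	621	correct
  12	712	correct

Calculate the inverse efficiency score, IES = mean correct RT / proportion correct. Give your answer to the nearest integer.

Correct trials (n=10): 557, 589, 662, 520, 573, 489, 473, 621, 621, 712
Mean correct RT = 5817/10 = 581.7000 ms
Proportion correct = 10/12
IES = 581.7000 / (10/12) = 698.040 ms

698 ms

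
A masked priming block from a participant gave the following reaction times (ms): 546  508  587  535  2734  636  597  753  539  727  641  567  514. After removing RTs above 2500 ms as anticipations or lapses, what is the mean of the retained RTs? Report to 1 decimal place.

Excluded: 2734
Retained (n=12): Σ = 7150
Mean = 7150/12 = 595.8333

595.8 ms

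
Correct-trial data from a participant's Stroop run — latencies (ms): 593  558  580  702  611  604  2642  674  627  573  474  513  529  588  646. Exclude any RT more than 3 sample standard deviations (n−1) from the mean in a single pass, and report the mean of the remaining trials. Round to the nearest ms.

591 ms

n = 15, ΣRT = 10914, M = 727.600
Σ(x−M)² = 3975971.60; s = √(3975971.60/14) = 532.915
Cutoffs: 727.600 ± 3·532.915 → [-871.1, 2326.3]
Outside: 2642 → excluded.
Retained (n=14): Σ = 8272, mean = 8272/14 = 590.857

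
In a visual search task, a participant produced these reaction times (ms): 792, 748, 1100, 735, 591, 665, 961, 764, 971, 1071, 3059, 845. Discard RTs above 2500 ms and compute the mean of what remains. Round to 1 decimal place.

840.3 ms

Excluded: 3059
Retained (n=11): Σ = 9243
Mean = 9243/11 = 840.2727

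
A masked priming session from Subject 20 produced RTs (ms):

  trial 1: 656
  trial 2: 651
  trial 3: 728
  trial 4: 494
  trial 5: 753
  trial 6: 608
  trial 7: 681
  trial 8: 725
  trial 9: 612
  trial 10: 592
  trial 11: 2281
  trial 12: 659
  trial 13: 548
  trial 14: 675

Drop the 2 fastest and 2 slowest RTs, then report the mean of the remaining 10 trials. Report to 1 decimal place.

658.7 ms

Sorted: 494, 548, 592, 608, 612, 651, 656, 659, 675, 681, 725, 728, 753, 2281
Drop lowest 2 (494, 548) and highest 2 (753, 2281)
Remaining (n=10): Σ = 6587, mean = 6587/10 = 658.700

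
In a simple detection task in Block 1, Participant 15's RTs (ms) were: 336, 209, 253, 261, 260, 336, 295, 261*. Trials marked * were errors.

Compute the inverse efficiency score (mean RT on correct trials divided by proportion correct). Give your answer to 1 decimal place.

318.4 ms

Correct trials (n=7): 336, 209, 253, 261, 260, 336, 295
Mean correct RT = 1950/7 = 278.5714 ms
Proportion correct = 7/8
IES = 278.5714 / (7/8) = 318.367 ms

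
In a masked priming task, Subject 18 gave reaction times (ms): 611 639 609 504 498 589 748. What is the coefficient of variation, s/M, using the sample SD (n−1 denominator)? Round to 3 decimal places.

n = 7, Σ = 4198, M = 599.7143
Σ(x−M)² = 43367.429; s = √(43367.429/6) = 85.0171
CV = 85.0171 / 599.7143 = 0.14176

0.142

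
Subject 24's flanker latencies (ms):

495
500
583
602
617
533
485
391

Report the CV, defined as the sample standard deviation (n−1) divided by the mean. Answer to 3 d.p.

0.142

n = 8, Σ = 4206, M = 525.7500
Σ(x−M)² = 38897.500; s = √(38897.500/7) = 74.5439
CV = 74.5439 / 525.7500 = 0.14179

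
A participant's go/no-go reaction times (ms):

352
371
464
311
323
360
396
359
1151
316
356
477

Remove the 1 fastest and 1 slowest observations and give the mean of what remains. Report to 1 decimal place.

377.4 ms

Sorted: 311, 316, 323, 352, 356, 359, 360, 371, 396, 464, 477, 1151
Drop lowest 1 (311) and highest 1 (1151)
Remaining (n=10): Σ = 3774, mean = 3774/10 = 377.400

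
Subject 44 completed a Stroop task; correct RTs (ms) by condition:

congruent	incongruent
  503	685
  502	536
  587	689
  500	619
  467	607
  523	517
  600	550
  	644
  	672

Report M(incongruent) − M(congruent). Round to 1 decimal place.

87.2 ms

M(congruent) = 3682/7 = 526.000
M(incongruent) = 5519/9 = 613.222
Difference = 613.222 − 526.000 = 87.222 ms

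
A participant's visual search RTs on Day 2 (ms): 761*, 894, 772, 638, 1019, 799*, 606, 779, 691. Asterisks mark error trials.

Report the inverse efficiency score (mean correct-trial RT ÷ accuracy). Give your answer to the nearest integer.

Correct trials (n=7): 894, 772, 638, 1019, 606, 779, 691
Mean correct RT = 5399/7 = 771.2857 ms
Proportion correct = 7/9
IES = 771.2857 / (7/9) = 991.653 ms

992 ms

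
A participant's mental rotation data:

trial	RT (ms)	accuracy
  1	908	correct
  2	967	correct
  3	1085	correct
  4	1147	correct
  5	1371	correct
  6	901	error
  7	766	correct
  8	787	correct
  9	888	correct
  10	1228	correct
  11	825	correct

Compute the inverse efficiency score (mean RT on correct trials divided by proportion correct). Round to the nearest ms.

1097 ms

Correct trials (n=10): 908, 967, 1085, 1147, 1371, 766, 787, 888, 1228, 825
Mean correct RT = 9972/10 = 997.2000 ms
Proportion correct = 10/11
IES = 997.2000 / (10/11) = 1096.920 ms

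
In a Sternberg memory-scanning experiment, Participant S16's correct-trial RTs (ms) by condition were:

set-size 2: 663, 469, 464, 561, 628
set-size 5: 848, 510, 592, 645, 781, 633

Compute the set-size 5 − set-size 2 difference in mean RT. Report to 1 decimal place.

111.2 ms

M(set-size 2) = 2785/5 = 557.000
M(set-size 5) = 4009/6 = 668.167
Difference = 668.167 − 557.000 = 111.167 ms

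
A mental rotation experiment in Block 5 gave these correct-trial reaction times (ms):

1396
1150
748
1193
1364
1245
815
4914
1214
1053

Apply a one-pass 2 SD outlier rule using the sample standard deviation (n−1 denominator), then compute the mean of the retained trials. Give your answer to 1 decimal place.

1130.9 ms

n = 10, ΣRT = 15092, M = 1509.200
Σ(x−M)² = 13281969.60; s = √(13281969.60/9) = 1214.815
Cutoffs: 1509.200 ± 2·1214.815 → [-920.4, 3938.8]
Outside: 4914 → excluded.
Retained (n=9): Σ = 10178, mean = 10178/9 = 1130.889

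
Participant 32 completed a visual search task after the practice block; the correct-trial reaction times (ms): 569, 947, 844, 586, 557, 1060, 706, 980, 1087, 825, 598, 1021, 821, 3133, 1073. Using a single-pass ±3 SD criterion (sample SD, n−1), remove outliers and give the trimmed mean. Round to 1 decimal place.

833.9 ms

n = 15, ΣRT = 14807, M = 987.133
Σ(x−M)² = 5455801.73; s = √(5455801.73/14) = 624.260
Cutoffs: 987.133 ± 3·624.260 → [-885.6, 2859.9]
Outside: 3133 → excluded.
Retained (n=14): Σ = 11674, mean = 11674/14 = 833.857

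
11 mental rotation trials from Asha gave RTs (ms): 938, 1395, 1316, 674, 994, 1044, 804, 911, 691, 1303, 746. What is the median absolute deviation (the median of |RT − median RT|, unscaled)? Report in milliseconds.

192 ms

Sorted: 674, 691, 746, 804, 911, 938, 994, 1044, 1303, 1316, 1395 → median = 938
|x − 938|: 0, 457, 378, 264, 56, 106, 134, 27, 247, 365, 192
Sorted deviations: 0, 27, 56, 106, 134, 192, 247, 264, 365, 378, 457 → MAD = 192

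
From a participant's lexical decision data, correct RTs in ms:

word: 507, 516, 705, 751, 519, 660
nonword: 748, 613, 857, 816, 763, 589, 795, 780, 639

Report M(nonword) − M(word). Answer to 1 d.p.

123.7 ms

M(word) = 3658/6 = 609.667
M(nonword) = 6600/9 = 733.333
Difference = 733.333 − 609.667 = 123.667 ms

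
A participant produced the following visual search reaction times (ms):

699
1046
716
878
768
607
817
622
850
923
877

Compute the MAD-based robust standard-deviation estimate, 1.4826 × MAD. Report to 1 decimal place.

Sorted: 607, 622, 699, 716, 768, 817, 850, 877, 878, 923, 1046 → median = 817
|x − 817| sorted: 0, 33, 49, 60, 61, 101, 106, 118, 195, 210, 229 → MAD = 101
Robust SD ≈ 1.4826 × 101 = 149.743

149.7 ms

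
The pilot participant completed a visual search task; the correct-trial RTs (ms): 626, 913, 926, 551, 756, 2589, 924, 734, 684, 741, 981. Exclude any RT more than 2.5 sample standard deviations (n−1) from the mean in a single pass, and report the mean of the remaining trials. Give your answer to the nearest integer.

n = 11, ΣRT = 10425, M = 947.727
Σ(x−M)² = 3152752.18; s = √(3152752.18/10) = 561.494
Cutoffs: 947.727 ± 2.5·561.494 → [-456.0, 2351.5]
Outside: 2589 → excluded.
Retained (n=10): Σ = 7836, mean = 7836/10 = 783.600

784 ms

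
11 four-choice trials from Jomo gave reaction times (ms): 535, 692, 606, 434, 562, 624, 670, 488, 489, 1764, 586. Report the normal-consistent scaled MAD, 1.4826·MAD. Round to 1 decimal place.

124.5 ms

Sorted: 434, 488, 489, 535, 562, 586, 606, 624, 670, 692, 1764 → median = 586
|x − 586| sorted: 0, 20, 24, 38, 51, 84, 97, 98, 106, 152, 1178 → MAD = 84
Robust SD ≈ 1.4826 × 84 = 124.538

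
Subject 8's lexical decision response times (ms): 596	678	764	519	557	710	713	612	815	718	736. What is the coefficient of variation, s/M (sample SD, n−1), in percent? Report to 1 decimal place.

13.6%

n = 11, Σ = 7418, M = 674.3636
Σ(x−M)² = 84234.545; s = √(84234.545/10) = 91.7794
CV = 91.7794 / 674.3636 = 0.13610 = 13.610%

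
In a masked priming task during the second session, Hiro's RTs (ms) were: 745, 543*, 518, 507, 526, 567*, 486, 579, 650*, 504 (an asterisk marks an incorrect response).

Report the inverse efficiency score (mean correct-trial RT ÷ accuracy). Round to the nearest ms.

Correct trials (n=7): 745, 518, 507, 526, 486, 579, 504
Mean correct RT = 3865/7 = 552.1429 ms
Proportion correct = 7/10
IES = 552.1429 / (7/10) = 788.776 ms

789 ms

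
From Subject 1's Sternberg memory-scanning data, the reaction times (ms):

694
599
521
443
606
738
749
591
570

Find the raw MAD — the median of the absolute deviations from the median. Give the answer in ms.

Sorted: 443, 521, 570, 591, 599, 606, 694, 738, 749 → median = 599
|x − 599|: 95, 0, 78, 156, 7, 139, 150, 8, 29
Sorted deviations: 0, 7, 8, 29, 78, 95, 139, 150, 156 → MAD = 78

78 ms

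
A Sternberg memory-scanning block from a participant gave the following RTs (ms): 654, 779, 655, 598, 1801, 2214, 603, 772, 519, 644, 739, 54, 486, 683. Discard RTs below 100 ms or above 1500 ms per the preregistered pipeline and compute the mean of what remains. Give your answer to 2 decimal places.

648.36 ms

Excluded: 54, 1801, 2214
Retained (n=11): Σ = 7132
Mean = 7132/11 = 648.3636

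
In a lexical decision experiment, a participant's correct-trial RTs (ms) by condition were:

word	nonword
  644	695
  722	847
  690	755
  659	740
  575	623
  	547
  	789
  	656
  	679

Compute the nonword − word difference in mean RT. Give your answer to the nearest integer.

M(word) = 3290/5 = 658.000
M(nonword) = 6331/9 = 703.444
Difference = 703.444 − 658.000 = 45.444 ms

45 ms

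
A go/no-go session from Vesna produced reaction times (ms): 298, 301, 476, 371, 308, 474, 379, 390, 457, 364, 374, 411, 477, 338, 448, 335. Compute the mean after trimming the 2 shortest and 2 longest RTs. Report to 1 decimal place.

387.4 ms

Sorted: 298, 301, 308, 335, 338, 364, 371, 374, 379, 390, 411, 448, 457, 474, 476, 477
Drop lowest 2 (298, 301) and highest 2 (476, 477)
Remaining (n=12): Σ = 4649, mean = 4649/12 = 387.417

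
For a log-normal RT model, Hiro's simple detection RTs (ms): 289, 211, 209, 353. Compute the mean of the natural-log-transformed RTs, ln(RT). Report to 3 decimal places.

ln(RT): 5.6664, 5.3519, 5.3423, 5.8665
Σ ln(RT) = 22.2271
Mean = 22.2271/4 = 5.55677

5.557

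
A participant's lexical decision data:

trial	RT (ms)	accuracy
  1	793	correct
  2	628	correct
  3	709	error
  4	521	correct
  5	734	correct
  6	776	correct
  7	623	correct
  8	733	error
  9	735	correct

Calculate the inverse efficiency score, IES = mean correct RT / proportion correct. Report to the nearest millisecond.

883 ms

Correct trials (n=7): 793, 628, 521, 734, 776, 623, 735
Mean correct RT = 4810/7 = 687.1429 ms
Proportion correct = 7/9
IES = 687.1429 / (7/9) = 883.469 ms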